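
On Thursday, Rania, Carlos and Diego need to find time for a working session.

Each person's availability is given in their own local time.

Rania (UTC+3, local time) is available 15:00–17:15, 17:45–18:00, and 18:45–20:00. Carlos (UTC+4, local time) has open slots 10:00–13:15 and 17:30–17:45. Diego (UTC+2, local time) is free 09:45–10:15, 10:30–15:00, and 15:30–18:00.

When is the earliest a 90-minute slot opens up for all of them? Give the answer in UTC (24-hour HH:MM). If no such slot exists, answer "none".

Rania → UTC: 12:00–14:15, 14:45–15:00, 15:45–17:00.
Carlos → UTC: 06:00–09:15, 13:30–13:45.
Diego → UTC: 07:45–08:15, 08:30–13:00, 13:30–16:00.
Rania ∩ Carlos: 13:30–13:45.
Rania ∩ Carlos ∩ Diego: 13:30–13:45.
Windows ≥ 90 min: (none).

none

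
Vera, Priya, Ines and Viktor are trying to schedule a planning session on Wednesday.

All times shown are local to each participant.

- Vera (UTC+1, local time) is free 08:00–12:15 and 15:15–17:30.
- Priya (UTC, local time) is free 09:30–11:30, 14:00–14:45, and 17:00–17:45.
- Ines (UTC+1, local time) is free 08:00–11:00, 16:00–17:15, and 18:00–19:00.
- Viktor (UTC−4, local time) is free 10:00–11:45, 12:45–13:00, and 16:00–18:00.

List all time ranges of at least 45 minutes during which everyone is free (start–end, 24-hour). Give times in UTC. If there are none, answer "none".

Vera → UTC: 07:00–11:15, 14:15–16:30.
Priya → UTC: 09:30–11:30, 14:00–14:45, 17:00–17:45.
Ines → UTC: 07:00–10:00, 15:00–16:15, 17:00–18:00.
Viktor → UTC: 14:00–15:45, 16:45–17:00, 20:00–22:00.
Vera ∩ Priya: 09:30–11:15, 14:15–14:45.
Vera ∩ Priya ∩ Ines: 09:30–10:00.
Vera ∩ Priya ∩ Ines ∩ Viktor: (none).
Windows ≥ 45 min: (none).

none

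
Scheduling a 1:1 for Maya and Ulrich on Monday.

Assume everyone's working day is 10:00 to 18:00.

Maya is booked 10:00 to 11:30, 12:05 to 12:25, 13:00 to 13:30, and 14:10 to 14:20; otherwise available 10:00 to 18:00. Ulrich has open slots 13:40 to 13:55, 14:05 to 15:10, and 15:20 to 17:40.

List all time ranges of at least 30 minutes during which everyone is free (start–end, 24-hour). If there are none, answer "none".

14:20–15:10, 15:20–17:40

Maya free within 10:00–18:00: 11:30–12:05, 12:25–13:00, 13:30–14:10, 14:20–18:00.
Maya ∩ Ulrich: 13:40–13:55, 14:05–14:10, 14:20–15:10, 15:20–17:40.
Windows ≥ 30 min: 14:20–15:10, 15:20–17:40.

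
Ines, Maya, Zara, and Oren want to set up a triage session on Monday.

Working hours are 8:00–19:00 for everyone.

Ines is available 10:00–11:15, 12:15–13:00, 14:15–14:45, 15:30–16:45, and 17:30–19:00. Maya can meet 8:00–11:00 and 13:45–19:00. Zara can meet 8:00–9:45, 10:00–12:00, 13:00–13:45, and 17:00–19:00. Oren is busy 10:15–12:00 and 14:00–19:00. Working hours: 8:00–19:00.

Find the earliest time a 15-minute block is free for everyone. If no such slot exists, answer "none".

Oren free within 08:00–19:00: 08:00–10:15, 12:00–14:00.
Ines ∩ Maya: 10:00–11:00, 14:15–14:45, 15:30–16:45, 17:30–19:00.
Ines ∩ Maya ∩ Zara: 10:00–11:00, 17:30–19:00.
Ines ∩ Maya ∩ Zara ∩ Oren: 10:00–10:15.
Windows ≥ 15 min: 10:00–10:15.
Earliest such window starts at 10:00.

10:00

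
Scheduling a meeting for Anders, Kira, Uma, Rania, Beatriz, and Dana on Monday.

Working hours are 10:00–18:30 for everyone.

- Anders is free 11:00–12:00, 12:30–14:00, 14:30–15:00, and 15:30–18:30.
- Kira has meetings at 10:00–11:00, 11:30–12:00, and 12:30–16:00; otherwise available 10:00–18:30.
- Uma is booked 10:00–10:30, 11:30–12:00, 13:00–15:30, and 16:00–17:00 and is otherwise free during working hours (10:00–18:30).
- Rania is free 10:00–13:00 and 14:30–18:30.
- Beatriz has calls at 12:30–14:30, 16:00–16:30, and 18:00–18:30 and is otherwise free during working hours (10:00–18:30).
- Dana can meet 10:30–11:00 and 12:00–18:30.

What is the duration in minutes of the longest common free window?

Kira free within 10:00–18:30: 11:00–11:30, 12:00–12:30, 16:00–18:30.
Uma free within 10:00–18:30: 10:30–11:30, 12:00–13:00, 15:30–16:00, 17:00–18:30.
Beatriz free within 10:00–18:30: 10:00–12:30, 14:30–16:00, 16:30–18:00.
Anders ∩ Kira: 11:00–11:30, 16:00–18:30.
Anders ∩ Kira ∩ Uma: 11:00–11:30, 17:00–18:30.
Anders ∩ Kira ∩ Uma ∩ Rania: 11:00–11:30, 17:00–18:30.
Anders ∩ Kira ∩ Uma ∩ Rania ∩ Beatriz: 11:00–11:30, 17:00–18:00.
Anders ∩ Kira ∩ Uma ∩ Rania ∩ Beatriz ∩ Dana: 17:00–18:00.
Single common window of 60 minutes.

60 minutes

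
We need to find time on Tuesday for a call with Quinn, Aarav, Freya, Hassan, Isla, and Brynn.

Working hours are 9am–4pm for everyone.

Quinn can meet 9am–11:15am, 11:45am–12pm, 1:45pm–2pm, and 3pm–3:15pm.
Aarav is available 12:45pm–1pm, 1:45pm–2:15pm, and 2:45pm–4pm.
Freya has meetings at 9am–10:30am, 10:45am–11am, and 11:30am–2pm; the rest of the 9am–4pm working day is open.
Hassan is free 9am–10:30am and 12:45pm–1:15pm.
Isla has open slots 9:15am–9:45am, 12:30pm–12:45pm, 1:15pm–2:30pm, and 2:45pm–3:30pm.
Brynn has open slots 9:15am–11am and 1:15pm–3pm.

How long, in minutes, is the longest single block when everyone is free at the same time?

Freya free within 09:00–16:00: 10:30–10:45, 11:00–11:30, 14:00–16:00.
Quinn ∩ Aarav: 13:45–14:00, 15:00–15:15.
Quinn ∩ Aarav ∩ Freya: 15:00–15:15.
Quinn ∩ Aarav ∩ Freya ∩ Hassan: (none).
Quinn ∩ Aarav ∩ Freya ∩ Hassan ∩ Isla: (none).
Quinn ∩ Aarav ∩ Freya ∩ Hassan ∩ Isla ∩ Brynn: (none).
No common window.

0 minutes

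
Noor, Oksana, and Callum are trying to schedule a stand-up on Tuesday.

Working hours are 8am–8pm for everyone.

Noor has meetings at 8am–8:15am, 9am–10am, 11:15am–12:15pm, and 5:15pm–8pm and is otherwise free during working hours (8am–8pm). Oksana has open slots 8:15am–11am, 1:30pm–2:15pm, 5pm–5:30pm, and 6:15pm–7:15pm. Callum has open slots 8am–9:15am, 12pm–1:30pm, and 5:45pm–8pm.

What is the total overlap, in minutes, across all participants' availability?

45 minutes

Noor free within 08:00–20:00: 08:15–09:00, 10:00–11:15, 12:15–17:15.
Noor ∩ Oksana: 08:15–09:00, 10:00–11:00, 13:30–14:15, 17:00–17:15.
Noor ∩ Oksana ∩ Callum: 08:15–09:00.
Total common minutes: 45.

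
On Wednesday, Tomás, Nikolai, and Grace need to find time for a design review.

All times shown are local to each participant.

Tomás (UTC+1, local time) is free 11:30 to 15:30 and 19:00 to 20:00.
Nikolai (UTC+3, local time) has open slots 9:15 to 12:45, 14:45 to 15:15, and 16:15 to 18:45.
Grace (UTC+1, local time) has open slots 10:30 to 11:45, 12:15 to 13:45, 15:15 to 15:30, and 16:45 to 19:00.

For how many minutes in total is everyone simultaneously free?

45 minutes

Tomás → UTC: 10:30–14:30, 18:00–19:00.
Nikolai → UTC: 06:15–09:45, 11:45–12:15, 13:15–15:45.
Grace → UTC: 09:30–10:45, 11:15–12:45, 14:15–14:30, 15:45–18:00.
Tomás ∩ Nikolai: 11:45–12:15, 13:15–14:30.
Tomás ∩ Nikolai ∩ Grace: 11:45–12:15, 14:15–14:30.
Total common minutes: 30 + 15 = 45.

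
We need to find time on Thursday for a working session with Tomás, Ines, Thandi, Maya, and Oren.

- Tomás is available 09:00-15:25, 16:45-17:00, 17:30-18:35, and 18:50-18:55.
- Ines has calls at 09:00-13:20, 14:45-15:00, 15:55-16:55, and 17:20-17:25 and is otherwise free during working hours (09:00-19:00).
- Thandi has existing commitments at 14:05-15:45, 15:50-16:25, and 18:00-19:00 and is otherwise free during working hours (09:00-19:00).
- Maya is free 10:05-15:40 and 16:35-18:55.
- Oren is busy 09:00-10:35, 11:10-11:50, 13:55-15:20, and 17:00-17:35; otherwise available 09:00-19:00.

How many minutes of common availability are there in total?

Ines free within 09:00–19:00: 13:20–14:45, 15:00–15:55, 16:55–17:20, 17:25–19:00.
Thandi free within 09:00–19:00: 09:00–14:05, 15:45–15:50, 16:25–18:00.
Oren free within 09:00–19:00: 10:35–11:10, 11:50–13:55, 15:20–17:00, 17:35–19:00.
Tomás ∩ Ines: 13:20–14:45, 15:00–15:25, 16:55–17:00, 17:30–18:35, 18:50–18:55.
Tomás ∩ Ines ∩ Thandi: 13:20–14:05, 16:55–17:00, 17:30–18:00.
Tomás ∩ Ines ∩ Thandi ∩ Maya: 13:20–14:05, 16:55–17:00, 17:30–18:00.
Tomás ∩ Ines ∩ Thandi ∩ Maya ∩ Oren: 13:20–13:55, 16:55–17:00, 17:35–18:00.
Total common minutes: 35 + 5 + 25 = 65.

65 minutes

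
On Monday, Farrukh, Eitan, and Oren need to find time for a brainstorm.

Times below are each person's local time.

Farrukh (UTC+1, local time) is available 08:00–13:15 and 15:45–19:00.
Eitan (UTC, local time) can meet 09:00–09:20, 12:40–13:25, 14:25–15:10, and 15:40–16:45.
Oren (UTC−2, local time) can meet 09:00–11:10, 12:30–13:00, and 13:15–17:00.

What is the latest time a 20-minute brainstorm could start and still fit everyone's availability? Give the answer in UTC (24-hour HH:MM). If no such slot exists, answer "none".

16:25

Farrukh → UTC: 07:00–12:15, 14:45–18:00.
Eitan → UTC: 09:00–09:20, 12:40–13:25, 14:25–15:10, 15:40–16:45.
Oren → UTC: 11:00–13:10, 14:30–15:00, 15:15–19:00.
Farrukh ∩ Eitan: 09:00–09:20, 14:45–15:10, 15:40–16:45.
Farrukh ∩ Eitan ∩ Oren: 14:45–15:00, 15:40–16:45.
Windows ≥ 20 min: 15:40–16:45.
Latest start in the last window 15:40–16:45 is 16:45 − 20 min = 16:25.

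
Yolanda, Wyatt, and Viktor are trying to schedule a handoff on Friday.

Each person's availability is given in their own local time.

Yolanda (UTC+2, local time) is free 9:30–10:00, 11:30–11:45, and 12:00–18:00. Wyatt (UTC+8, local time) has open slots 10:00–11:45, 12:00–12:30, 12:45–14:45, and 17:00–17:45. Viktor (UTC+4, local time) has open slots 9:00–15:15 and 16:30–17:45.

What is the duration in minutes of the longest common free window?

Yolanda → UTC: 07:30–08:00, 09:30–09:45, 10:00–16:00.
Wyatt → UTC: 02:00–03:45, 04:00–04:30, 04:45–06:45, 09:00–09:45.
Viktor → UTC: 05:00–11:15, 12:30–13:45.
Yolanda ∩ Wyatt: 09:30–09:45.
Yolanda ∩ Wyatt ∩ Viktor: 09:30–09:45.
Single common window of 15 minutes.

15 minutes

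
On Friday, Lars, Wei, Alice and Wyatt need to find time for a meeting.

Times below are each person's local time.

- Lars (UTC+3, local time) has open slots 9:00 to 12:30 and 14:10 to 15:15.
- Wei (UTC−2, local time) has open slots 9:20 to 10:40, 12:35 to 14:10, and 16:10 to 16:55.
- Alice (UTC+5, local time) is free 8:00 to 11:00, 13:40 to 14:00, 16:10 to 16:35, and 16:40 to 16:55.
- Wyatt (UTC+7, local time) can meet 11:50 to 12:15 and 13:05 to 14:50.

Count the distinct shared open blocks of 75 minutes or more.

0

Lars → UTC: 06:00–09:30, 11:10–12:15.
Wei → UTC: 11:20–12:40, 14:35–16:10, 18:10–18:55.
Alice → UTC: 03:00–06:00, 08:40–09:00, 11:10–11:35, 11:40–11:55.
Wyatt → UTC: 04:50–05:15, 06:05–07:50.
Lars ∩ Wei: 11:20–12:15.
Lars ∩ Wei ∩ Alice: 11:20–11:35, 11:40–11:55.
Lars ∩ Wei ∩ Alice ∩ Wyatt: (none).
Windows ≥ 75 min: (none).
That's 0 windows.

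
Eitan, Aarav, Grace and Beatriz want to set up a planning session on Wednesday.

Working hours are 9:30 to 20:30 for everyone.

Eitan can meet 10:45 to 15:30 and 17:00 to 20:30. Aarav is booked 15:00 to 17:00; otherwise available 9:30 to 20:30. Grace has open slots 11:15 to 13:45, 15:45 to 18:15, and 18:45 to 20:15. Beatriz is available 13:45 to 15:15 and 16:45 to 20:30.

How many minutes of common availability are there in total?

Aarav free within 09:30–20:30: 09:30–15:00, 17:00–20:30.
Eitan ∩ Aarav: 10:45–15:00, 17:00–20:30.
Eitan ∩ Aarav ∩ Grace: 11:15–13:45, 17:00–18:15, 18:45–20:15.
Eitan ∩ Aarav ∩ Grace ∩ Beatriz: 17:00–18:15, 18:45–20:15.
Total common minutes: 75 + 90 = 165.

165 minutes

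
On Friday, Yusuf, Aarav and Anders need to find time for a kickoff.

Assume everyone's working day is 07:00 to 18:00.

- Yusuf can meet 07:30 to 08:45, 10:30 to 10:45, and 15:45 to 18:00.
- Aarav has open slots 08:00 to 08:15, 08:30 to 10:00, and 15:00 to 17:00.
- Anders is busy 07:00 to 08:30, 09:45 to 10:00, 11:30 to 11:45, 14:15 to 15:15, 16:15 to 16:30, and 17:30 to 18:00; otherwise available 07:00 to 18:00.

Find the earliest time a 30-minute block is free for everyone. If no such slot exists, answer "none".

Anders free within 07:00–18:00: 08:30–09:45, 10:00–11:30, 11:45–14:15, 15:15–16:15, 16:30–17:30.
Yusuf ∩ Aarav: 08:00–08:15, 08:30–08:45, 15:45–17:00.
Yusuf ∩ Aarav ∩ Anders: 08:30–08:45, 15:45–16:15, 16:30–17:00.
Windows ≥ 30 min: 15:45–16:15, 16:30–17:00.
Earliest such window starts at 15:45.

15:45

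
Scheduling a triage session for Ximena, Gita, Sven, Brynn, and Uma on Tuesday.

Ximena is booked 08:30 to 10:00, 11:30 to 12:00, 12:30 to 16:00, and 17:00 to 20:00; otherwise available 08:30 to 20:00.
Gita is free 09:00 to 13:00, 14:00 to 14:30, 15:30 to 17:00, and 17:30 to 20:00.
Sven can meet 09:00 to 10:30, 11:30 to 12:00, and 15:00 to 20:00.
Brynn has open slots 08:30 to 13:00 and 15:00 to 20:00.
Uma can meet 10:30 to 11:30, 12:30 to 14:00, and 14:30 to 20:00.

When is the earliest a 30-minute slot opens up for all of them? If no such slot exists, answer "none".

16:00

Ximena free within 08:30–20:00: 10:00–11:30, 12:00–12:30, 16:00–17:00.
Ximena ∩ Gita: 10:00–11:30, 12:00–12:30, 16:00–17:00.
Ximena ∩ Gita ∩ Sven: 10:00–10:30, 16:00–17:00.
Ximena ∩ Gita ∩ Sven ∩ Brynn: 10:00–10:30, 16:00–17:00.
Ximena ∩ Gita ∩ Sven ∩ Brynn ∩ Uma: 16:00–17:00.
Windows ≥ 30 min: 16:00–17:00.
Earliest such window starts at 16:00.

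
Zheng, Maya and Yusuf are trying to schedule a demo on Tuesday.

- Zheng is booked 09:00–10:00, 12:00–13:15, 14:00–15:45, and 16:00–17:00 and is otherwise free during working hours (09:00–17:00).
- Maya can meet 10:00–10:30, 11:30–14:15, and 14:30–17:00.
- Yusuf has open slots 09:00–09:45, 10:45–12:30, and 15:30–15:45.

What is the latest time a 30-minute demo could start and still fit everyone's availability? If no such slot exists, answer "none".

Zheng free within 09:00–17:00: 10:00–12:00, 13:15–14:00, 15:45–16:00.
Zheng ∩ Maya: 10:00–10:30, 11:30–12:00, 13:15–14:00, 15:45–16:00.
Zheng ∩ Maya ∩ Yusuf: 11:30–12:00.
Windows ≥ 30 min: 11:30–12:00.
Latest start in the last window 11:30–12:00 is 12:00 − 30 min = 11:30.

11:30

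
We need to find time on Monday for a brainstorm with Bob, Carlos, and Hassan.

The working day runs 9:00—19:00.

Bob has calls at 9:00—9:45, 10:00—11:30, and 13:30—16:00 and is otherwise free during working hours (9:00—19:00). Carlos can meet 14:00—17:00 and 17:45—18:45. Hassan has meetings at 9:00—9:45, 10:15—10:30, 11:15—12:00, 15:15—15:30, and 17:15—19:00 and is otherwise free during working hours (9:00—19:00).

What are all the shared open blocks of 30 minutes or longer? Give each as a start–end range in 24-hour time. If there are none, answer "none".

Bob free within 09:00–19:00: 09:45–10:00, 11:30–13:30, 16:00–19:00.
Hassan free within 09:00–19:00: 09:45–10:15, 10:30–11:15, 12:00–15:15, 15:30–17:15.
Bob ∩ Carlos: 16:00–17:00, 17:45–18:45.
Bob ∩ Carlos ∩ Hassan: 16:00–17:00.
Windows ≥ 30 min: 16:00–17:00.

16:00–17:00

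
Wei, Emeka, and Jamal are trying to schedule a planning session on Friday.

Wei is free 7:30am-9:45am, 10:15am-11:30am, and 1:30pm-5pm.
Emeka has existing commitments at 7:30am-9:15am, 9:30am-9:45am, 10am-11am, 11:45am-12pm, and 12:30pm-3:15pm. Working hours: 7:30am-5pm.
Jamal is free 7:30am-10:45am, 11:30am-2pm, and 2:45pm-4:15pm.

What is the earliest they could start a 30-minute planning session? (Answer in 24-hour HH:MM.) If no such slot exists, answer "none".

Emeka free within 07:30–17:00: 09:15–09:30, 09:45–10:00, 11:00–11:45, 12:00–12:30, 15:15–17:00.
Wei ∩ Emeka: 09:15–09:30, 11:00–11:30, 15:15–17:00.
Wei ∩ Emeka ∩ Jamal: 09:15–09:30, 15:15–16:15.
Windows ≥ 30 min: 15:15–16:15.
Earliest such window starts at 15:15.

15:15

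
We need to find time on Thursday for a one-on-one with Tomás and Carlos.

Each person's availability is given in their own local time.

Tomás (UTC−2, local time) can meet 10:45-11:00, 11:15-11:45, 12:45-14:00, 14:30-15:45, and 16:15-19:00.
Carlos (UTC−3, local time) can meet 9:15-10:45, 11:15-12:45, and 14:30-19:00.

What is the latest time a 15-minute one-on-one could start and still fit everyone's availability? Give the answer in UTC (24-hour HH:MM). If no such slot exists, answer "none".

20:45

Tomás → UTC: 12:45–13:00, 13:15–13:45, 14:45–16:00, 16:30–17:45, 18:15–21:00.
Carlos → UTC: 12:15–13:45, 14:15–15:45, 17:30–22:00.
Tomás ∩ Carlos: 12:45–13:00, 13:15–13:45, 14:45–15:45, 17:30–17:45, 18:15–21:00.
Windows ≥ 15 min: 12:45–13:00, 13:15–13:45, 14:45–15:45, 17:30–17:45, 18:15–21:00.
Latest start in the last window 18:15–21:00 is 21:00 − 15 min = 20:45.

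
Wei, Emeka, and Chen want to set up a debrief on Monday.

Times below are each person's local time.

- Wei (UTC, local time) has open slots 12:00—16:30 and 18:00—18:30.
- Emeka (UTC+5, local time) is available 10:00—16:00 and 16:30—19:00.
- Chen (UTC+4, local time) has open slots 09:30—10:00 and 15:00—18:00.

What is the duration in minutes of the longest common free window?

120 minutes

Wei → UTC: 12:00–16:30, 18:00–18:30.
Emeka → UTC: 05:00–11:00, 11:30–14:00.
Chen → UTC: 05:30–06:00, 11:00–14:00.
Wei ∩ Emeka: 12:00–14:00.
Wei ∩ Emeka ∩ Chen: 12:00–14:00.
Single common window of 120 minutes.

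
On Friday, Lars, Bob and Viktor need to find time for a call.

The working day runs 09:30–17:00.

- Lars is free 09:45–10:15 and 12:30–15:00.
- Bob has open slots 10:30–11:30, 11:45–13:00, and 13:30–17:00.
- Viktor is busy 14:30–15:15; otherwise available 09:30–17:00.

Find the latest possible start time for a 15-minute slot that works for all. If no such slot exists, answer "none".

14:15

Viktor free within 09:30–17:00: 09:30–14:30, 15:15–17:00.
Lars ∩ Bob: 12:30–13:00, 13:30–15:00.
Lars ∩ Bob ∩ Viktor: 12:30–13:00, 13:30–14:30.
Windows ≥ 15 min: 12:30–13:00, 13:30–14:30.
Latest start in the last window 13:30–14:30 is 14:30 − 15 min = 14:15.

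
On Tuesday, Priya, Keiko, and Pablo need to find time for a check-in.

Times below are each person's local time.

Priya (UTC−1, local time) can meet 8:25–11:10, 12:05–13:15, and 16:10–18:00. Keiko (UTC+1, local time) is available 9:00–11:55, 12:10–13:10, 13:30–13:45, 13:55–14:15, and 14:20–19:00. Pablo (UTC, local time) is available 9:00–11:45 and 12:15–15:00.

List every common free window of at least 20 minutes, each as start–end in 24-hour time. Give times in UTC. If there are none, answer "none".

09:25–10:55, 11:10–11:45, 13:20–14:15

Priya → UTC: 09:25–12:10, 13:05–14:15, 17:10–19:00.
Keiko → UTC: 08:00–10:55, 11:10–12:10, 12:30–12:45, 12:55–13:15, 13:20–18:00.
Pablo → UTC: 09:00–11:45, 12:15–15:00.
Priya ∩ Keiko: 09:25–10:55, 11:10–12:10, 13:05–13:15, 13:20–14:15, 17:10–18:00.
Priya ∩ Keiko ∩ Pablo: 09:25–10:55, 11:10–11:45, 13:05–13:15, 13:20–14:15.
Windows ≥ 20 min: 09:25–10:55, 11:10–11:45, 13:20–14:15.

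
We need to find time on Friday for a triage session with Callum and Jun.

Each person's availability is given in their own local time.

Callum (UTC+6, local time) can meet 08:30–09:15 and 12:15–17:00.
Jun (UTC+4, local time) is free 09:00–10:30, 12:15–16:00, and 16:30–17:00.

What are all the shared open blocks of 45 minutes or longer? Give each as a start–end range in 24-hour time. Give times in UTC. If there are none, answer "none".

Callum → UTC: 02:30–03:15, 06:15–11:00.
Jun → UTC: 05:00–06:30, 08:15–12:00, 12:30–13:00.
Callum ∩ Jun: 06:15–06:30, 08:15–11:00.
Windows ≥ 45 min: 08:15–11:00.

08:15–11:00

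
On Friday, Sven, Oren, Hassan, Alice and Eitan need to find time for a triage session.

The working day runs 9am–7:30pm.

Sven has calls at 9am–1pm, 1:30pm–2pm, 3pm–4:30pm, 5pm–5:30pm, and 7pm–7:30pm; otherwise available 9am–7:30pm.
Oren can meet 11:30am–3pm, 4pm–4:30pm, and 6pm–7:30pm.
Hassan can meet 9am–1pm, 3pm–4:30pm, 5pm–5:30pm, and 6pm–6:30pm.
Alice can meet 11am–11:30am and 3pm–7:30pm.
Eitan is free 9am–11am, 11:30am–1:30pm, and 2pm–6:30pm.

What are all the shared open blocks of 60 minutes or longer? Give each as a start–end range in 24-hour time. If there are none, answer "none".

none

Sven free within 09:00–19:30: 13:00–13:30, 14:00–15:00, 16:30–17:00, 17:30–19:00.
Sven ∩ Oren: 13:00–13:30, 14:00–15:00, 18:00–19:00.
Sven ∩ Oren ∩ Hassan: 18:00–18:30.
Sven ∩ Oren ∩ Hassan ∩ Alice: 18:00–18:30.
Sven ∩ Oren ∩ Hassan ∩ Alice ∩ Eitan: 18:00–18:30.
Windows ≥ 60 min: (none).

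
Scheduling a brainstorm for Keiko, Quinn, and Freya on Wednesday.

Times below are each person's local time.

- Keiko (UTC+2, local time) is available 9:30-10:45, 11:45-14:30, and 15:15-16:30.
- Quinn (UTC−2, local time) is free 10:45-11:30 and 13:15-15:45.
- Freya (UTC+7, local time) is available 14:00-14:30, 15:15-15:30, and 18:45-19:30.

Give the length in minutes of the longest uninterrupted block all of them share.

Keiko → UTC: 07:30–08:45, 09:45–12:30, 13:15–14:30.
Quinn → UTC: 12:45–13:30, 15:15–17:45.
Freya → UTC: 07:00–07:30, 08:15–08:30, 11:45–12:30.
Keiko ∩ Quinn: 13:15–13:30.
Keiko ∩ Quinn ∩ Freya: (none).
No common window.

0 minutes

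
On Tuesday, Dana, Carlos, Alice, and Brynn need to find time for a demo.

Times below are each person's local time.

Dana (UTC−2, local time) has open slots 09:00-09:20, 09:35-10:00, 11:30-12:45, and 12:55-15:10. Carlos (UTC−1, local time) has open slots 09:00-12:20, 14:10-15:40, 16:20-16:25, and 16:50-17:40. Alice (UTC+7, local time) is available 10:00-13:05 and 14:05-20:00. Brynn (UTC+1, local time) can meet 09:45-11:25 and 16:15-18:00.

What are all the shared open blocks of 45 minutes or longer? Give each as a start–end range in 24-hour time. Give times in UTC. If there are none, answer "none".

none

Dana → UTC: 11:00–11:20, 11:35–12:00, 13:30–14:45, 14:55–17:10.
Carlos → UTC: 10:00–13:20, 15:10–16:40, 17:20–17:25, 17:50–18:40.
Alice → UTC: 03:00–06:05, 07:05–13:00.
Brynn → UTC: 08:45–10:25, 15:15–17:00.
Dana ∩ Carlos: 11:00–11:20, 11:35–12:00, 15:10–16:40.
Dana ∩ Carlos ∩ Alice: 11:00–11:20, 11:35–12:00.
Dana ∩ Carlos ∩ Alice ∩ Brynn: (none).
Windows ≥ 45 min: (none).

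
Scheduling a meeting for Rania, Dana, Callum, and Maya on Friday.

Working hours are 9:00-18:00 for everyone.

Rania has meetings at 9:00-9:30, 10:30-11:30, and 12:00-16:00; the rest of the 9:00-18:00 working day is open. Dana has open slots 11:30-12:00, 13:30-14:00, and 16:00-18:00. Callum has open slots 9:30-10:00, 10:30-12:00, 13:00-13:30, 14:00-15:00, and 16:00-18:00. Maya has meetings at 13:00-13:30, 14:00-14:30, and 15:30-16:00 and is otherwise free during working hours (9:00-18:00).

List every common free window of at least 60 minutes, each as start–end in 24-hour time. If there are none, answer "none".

Rania free within 09:00–18:00: 09:30–10:30, 11:30–12:00, 16:00–18:00.
Maya free within 09:00–18:00: 09:00–13:00, 13:30–14:00, 14:30–15:30, 16:00–18:00.
Rania ∩ Dana: 11:30–12:00, 16:00–18:00.
Rania ∩ Dana ∩ Callum: 11:30–12:00, 16:00–18:00.
Rania ∩ Dana ∩ Callum ∩ Maya: 11:30–12:00, 16:00–18:00.
Windows ≥ 60 min: 16:00–18:00.

16:00–18:00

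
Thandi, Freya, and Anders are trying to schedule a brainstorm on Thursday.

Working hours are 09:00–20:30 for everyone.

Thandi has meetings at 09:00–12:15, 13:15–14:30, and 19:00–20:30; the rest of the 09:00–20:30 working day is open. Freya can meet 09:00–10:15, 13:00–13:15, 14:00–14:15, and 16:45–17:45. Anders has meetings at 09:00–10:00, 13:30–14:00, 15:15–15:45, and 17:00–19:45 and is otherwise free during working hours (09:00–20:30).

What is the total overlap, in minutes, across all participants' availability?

30 minutes

Thandi free within 09:00–20:30: 12:15–13:15, 14:30–19:00.
Anders free within 09:00–20:30: 10:00–13:30, 14:00–15:15, 15:45–17:00, 19:45–20:30.
Thandi ∩ Freya: 13:00–13:15, 16:45–17:45.
Thandi ∩ Freya ∩ Anders: 13:00–13:15, 16:45–17:00.
Total common minutes: 15 + 15 = 30.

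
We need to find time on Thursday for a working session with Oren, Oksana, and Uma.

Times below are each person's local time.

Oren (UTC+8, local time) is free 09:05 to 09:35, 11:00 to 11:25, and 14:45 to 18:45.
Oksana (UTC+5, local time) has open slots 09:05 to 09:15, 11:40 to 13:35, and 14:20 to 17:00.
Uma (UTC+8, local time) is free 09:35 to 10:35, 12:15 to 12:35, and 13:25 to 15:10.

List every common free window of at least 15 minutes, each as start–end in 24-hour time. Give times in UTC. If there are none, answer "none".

06:45–07:10

Oren → UTC: 01:05–01:35, 03:00–03:25, 06:45–10:45.
Oksana → UTC: 04:05–04:15, 06:40–08:35, 09:20–12:00.
Uma → UTC: 01:35–02:35, 04:15–04:35, 05:25–07:10.
Oren ∩ Oksana: 06:45–08:35, 09:20–10:45.
Oren ∩ Oksana ∩ Uma: 06:45–07:10.
Windows ≥ 15 min: 06:45–07:10.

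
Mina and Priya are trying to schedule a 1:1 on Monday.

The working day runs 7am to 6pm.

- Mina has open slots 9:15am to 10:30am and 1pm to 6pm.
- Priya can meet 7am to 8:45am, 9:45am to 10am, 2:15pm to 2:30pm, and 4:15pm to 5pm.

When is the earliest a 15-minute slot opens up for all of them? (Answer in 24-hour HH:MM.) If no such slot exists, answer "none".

09:45

Mina ∩ Priya: 09:45–10:00, 14:15–14:30, 16:15–17:00.
Windows ≥ 15 min: 09:45–10:00, 14:15–14:30, 16:15–17:00.
Earliest such window starts at 09:45.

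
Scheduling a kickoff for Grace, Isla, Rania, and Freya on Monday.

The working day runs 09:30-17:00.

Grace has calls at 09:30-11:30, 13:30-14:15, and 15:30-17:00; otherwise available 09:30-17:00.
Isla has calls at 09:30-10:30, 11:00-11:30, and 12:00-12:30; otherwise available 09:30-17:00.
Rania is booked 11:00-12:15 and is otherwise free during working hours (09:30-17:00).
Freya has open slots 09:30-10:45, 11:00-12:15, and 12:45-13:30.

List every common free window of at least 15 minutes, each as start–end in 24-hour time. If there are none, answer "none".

Grace free within 09:30–17:00: 11:30–13:30, 14:15–15:30.
Isla free within 09:30–17:00: 10:30–11:00, 11:30–12:00, 12:30–17:00.
Rania free within 09:30–17:00: 09:30–11:00, 12:15–17:00.
Grace ∩ Isla: 11:30–12:00, 12:30–13:30, 14:15–15:30.
Grace ∩ Isla ∩ Rania: 12:30–13:30, 14:15–15:30.
Grace ∩ Isla ∩ Rania ∩ Freya: 12:45–13:30.
Windows ≥ 15 min: 12:45–13:30.

12:45–13:30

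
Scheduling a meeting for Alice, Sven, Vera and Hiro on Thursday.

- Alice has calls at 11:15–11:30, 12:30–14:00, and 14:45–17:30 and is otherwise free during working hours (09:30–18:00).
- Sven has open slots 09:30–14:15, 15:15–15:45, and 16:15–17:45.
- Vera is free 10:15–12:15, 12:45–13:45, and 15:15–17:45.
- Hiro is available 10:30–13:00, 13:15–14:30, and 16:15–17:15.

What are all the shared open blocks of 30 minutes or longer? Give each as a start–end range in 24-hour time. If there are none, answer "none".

Alice free within 09:30–18:00: 09:30–11:15, 11:30–12:30, 14:00–14:45, 17:30–18:00.
Alice ∩ Sven: 09:30–11:15, 11:30–12:30, 14:00–14:15, 17:30–17:45.
Alice ∩ Sven ∩ Vera: 10:15–11:15, 11:30–12:15, 17:30–17:45.
Alice ∩ Sven ∩ Vera ∩ Hiro: 10:30–11:15, 11:30–12:15.
Windows ≥ 30 min: 10:30–11:15, 11:30–12:15.

10:30–11:15, 11:30–12:15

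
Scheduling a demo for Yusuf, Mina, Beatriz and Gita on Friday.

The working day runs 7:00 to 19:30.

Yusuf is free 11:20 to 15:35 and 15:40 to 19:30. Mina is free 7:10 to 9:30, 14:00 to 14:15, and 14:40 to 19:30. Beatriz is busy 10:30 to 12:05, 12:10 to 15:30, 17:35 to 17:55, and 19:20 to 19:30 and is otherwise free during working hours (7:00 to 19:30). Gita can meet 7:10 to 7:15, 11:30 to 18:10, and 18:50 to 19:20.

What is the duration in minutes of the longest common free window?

115 minutes

Beatriz free within 07:00–19:30: 07:00–10:30, 12:05–12:10, 15:30–17:35, 17:55–19:20.
Yusuf ∩ Mina: 14:00–14:15, 14:40–15:35, 15:40–19:30.
Yusuf ∩ Mina ∩ Beatriz: 15:30–15:35, 15:40–17:35, 17:55–19:20.
Yusuf ∩ Mina ∩ Beatriz ∩ Gita: 15:30–15:35, 15:40–17:35, 17:55–18:10, 18:50–19:20.
Common window lengths: 5, 115, 15, 30 min; longest is 115.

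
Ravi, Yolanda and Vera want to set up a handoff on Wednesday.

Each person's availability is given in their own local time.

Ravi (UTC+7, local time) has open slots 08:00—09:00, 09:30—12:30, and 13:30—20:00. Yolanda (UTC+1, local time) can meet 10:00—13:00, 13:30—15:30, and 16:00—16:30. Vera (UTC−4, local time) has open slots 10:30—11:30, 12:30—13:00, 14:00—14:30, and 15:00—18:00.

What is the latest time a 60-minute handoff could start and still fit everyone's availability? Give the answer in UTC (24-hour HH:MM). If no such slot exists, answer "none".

Ravi → UTC: 01:00–02:00, 02:30–05:30, 06:30–13:00.
Yolanda → UTC: 09:00–12:00, 12:30–14:30, 15:00–15:30.
Vera → UTC: 14:30–15:30, 16:30–17:00, 18:00–18:30, 19:00–22:00.
Ravi ∩ Yolanda: 09:00–12:00, 12:30–13:00.
Ravi ∩ Yolanda ∩ Vera: (none).
Windows ≥ 60 min: (none).

none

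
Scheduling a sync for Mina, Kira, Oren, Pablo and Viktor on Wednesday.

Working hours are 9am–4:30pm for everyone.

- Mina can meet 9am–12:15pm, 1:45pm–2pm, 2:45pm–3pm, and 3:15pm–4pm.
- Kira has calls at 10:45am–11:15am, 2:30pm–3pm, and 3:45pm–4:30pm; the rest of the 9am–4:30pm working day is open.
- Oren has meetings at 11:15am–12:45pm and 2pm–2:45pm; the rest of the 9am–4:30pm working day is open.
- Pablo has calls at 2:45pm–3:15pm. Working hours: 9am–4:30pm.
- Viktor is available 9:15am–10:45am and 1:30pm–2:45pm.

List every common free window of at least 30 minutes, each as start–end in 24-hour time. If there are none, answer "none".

Kira free within 09:00–16:30: 09:00–10:45, 11:15–14:30, 15:00–15:45.
Oren free within 09:00–16:30: 09:00–11:15, 12:45–14:00, 14:45–16:30.
Pablo free within 09:00–16:30: 09:00–14:45, 15:15–16:30.
Mina ∩ Kira: 09:00–10:45, 11:15–12:15, 13:45–14:00, 15:15–15:45.
Mina ∩ Kira ∩ Oren: 09:00–10:45, 13:45–14:00, 15:15–15:45.
Mina ∩ Kira ∩ Oren ∩ Pablo: 09:00–10:45, 13:45–14:00, 15:15–15:45.
Mina ∩ Kira ∩ Oren ∩ Pablo ∩ Viktor: 09:15–10:45, 13:45–14:00.
Windows ≥ 30 min: 09:15–10:45.

09:15–10:45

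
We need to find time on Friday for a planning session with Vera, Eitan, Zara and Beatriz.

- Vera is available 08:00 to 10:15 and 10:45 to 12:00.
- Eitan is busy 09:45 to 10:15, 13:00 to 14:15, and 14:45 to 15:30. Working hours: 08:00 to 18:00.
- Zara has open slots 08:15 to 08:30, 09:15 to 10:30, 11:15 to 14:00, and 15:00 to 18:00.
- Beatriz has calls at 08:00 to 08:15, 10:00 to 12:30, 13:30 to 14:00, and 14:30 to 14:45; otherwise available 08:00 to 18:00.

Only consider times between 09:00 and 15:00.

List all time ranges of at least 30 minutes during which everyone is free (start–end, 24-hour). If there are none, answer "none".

09:15–09:45

Eitan free within 08:00–18:00: 08:00–09:45, 10:15–13:00, 14:15–14:45, 15:30–18:00.
Beatriz free within 08:00–18:00: 08:15–10:00, 12:30–13:30, 14:00–14:30, 14:45–18:00.
Vera ∩ Eitan: 08:00–09:45, 10:45–12:00.
Vera ∩ Eitan ∩ Zara: 08:15–08:30, 09:15–09:45, 11:15–12:00.
Vera ∩ Eitan ∩ Zara ∩ Beatriz: 08:15–08:30, 09:15–09:45.
Restricted to 09:00–15:00: 09:15–09:45.
Windows ≥ 30 min: 09:15–09:45.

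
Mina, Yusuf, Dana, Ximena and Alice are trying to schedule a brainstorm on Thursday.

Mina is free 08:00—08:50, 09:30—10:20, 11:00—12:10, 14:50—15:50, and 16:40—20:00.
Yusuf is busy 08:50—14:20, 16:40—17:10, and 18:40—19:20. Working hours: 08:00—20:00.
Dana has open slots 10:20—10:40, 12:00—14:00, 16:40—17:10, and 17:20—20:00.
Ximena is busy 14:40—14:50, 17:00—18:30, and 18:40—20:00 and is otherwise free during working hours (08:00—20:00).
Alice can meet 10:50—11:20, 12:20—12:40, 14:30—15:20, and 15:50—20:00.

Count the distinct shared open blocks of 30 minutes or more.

0

Yusuf free within 08:00–20:00: 08:00–08:50, 14:20–16:40, 17:10–18:40, 19:20–20:00.
Ximena free within 08:00–20:00: 08:00–14:40, 14:50–17:00, 18:30–18:40.
Mina ∩ Yusuf: 08:00–08:50, 14:50–15:50, 17:10–18:40, 19:20–20:00.
Mina ∩ Yusuf ∩ Dana: 17:20–18:40, 19:20–20:00.
Mina ∩ Yusuf ∩ Dana ∩ Ximena: 18:30–18:40.
Mina ∩ Yusuf ∩ Dana ∩ Ximena ∩ Alice: 18:30–18:40.
Windows ≥ 30 min: (none).
That's 0 windows.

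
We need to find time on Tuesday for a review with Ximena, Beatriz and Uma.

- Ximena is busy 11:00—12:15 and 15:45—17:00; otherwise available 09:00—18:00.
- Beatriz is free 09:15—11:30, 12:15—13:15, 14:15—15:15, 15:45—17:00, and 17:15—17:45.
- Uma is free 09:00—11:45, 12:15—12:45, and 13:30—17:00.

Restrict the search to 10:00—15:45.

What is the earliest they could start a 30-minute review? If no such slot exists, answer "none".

10:00

Ximena free within 09:00–18:00: 09:00–11:00, 12:15–15:45, 17:00–18:00.
Ximena ∩ Beatriz: 09:15–11:00, 12:15–13:15, 14:15–15:15, 17:15–17:45.
Ximena ∩ Beatriz ∩ Uma: 09:15–11:00, 12:15–12:45, 14:15–15:15.
Restricted to 10:00–15:45: 10:00–11:00, 12:15–12:45, 14:15–15:15.
Windows ≥ 30 min: 10:00–11:00, 12:15–12:45, 14:15–15:15.
Earliest such window starts at 10:00.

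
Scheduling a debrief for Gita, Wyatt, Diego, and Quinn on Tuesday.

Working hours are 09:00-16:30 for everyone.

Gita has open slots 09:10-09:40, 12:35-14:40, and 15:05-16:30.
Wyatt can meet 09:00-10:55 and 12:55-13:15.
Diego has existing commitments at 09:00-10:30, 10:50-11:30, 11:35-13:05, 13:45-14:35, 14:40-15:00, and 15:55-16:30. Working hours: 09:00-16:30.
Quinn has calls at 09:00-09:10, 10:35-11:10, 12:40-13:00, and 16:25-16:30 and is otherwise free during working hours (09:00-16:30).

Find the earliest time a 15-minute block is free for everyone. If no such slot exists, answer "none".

Diego free within 09:00–16:30: 10:30–10:50, 11:30–11:35, 13:05–13:45, 14:35–14:40, 15:00–15:55.
Quinn free within 09:00–16:30: 09:10–10:35, 11:10–12:40, 13:00–16:25.
Gita ∩ Wyatt: 09:10–09:40, 12:55–13:15.
Gita ∩ Wyatt ∩ Diego: 13:05–13:15.
Gita ∩ Wyatt ∩ Diego ∩ Quinn: 13:05–13:15.
Windows ≥ 15 min: (none).

none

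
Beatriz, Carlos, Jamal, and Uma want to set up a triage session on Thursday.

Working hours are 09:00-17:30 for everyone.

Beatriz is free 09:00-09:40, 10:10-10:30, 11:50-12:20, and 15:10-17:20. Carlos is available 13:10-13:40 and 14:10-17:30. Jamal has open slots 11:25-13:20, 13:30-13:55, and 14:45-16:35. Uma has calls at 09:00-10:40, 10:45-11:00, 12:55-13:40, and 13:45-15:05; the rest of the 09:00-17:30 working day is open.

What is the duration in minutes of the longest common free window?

85 minutes

Uma free within 09:00–17:30: 10:40–10:45, 11:00–12:55, 13:40–13:45, 15:05–17:30.
Beatriz ∩ Carlos: 15:10–17:20.
Beatriz ∩ Carlos ∩ Jamal: 15:10–16:35.
Beatriz ∩ Carlos ∩ Jamal ∩ Uma: 15:10–16:35.
Single common window of 85 minutes.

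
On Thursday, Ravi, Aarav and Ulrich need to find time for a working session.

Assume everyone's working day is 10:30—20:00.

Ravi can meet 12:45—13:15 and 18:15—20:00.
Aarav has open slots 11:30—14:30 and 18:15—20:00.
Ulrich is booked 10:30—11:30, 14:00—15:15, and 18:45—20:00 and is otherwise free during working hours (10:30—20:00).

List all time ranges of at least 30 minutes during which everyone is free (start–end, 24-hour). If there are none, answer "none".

Ulrich free within 10:30–20:00: 11:30–14:00, 15:15–18:45.
Ravi ∩ Aarav: 12:45–13:15, 18:15–20:00.
Ravi ∩ Aarav ∩ Ulrich: 12:45–13:15, 18:15–18:45.
Windows ≥ 30 min: 12:45–13:15, 18:15–18:45.

12:45–13:15, 18:15–18:45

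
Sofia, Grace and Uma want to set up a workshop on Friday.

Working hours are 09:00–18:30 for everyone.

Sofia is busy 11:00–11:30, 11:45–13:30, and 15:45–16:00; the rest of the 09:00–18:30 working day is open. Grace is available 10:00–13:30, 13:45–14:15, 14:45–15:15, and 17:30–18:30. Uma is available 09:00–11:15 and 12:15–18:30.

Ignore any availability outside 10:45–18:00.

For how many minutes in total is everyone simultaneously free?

Sofia free within 09:00–18:30: 09:00–11:00, 11:30–11:45, 13:30–15:45, 16:00–18:30.
Sofia ∩ Grace: 10:00–11:00, 11:30–11:45, 13:45–14:15, 14:45–15:15, 17:30–18:30.
Sofia ∩ Grace ∩ Uma: 10:00–11:00, 13:45–14:15, 14:45–15:15, 17:30–18:30.
Restricted to 10:45–18:00: 10:45–11:00, 13:45–14:15, 14:45–15:15, 17:30–18:00.
Total common minutes: 15 + 30 + 30 + 30 = 105.

105 minutes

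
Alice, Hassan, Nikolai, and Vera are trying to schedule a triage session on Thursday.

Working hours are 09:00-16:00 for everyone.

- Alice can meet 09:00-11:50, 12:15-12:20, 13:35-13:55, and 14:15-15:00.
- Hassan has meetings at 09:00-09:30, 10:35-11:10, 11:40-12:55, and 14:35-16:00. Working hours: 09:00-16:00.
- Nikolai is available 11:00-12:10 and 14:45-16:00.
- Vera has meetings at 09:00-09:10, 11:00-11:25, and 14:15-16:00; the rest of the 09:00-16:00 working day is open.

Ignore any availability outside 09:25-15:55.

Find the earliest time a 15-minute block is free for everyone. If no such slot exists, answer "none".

11:25

Hassan free within 09:00–16:00: 09:30–10:35, 11:10–11:40, 12:55–14:35.
Vera free within 09:00–16:00: 09:10–11:00, 11:25–14:15.
Alice ∩ Hassan: 09:30–10:35, 11:10–11:40, 13:35–13:55, 14:15–14:35.
Alice ∩ Hassan ∩ Nikolai: 11:10–11:40.
Alice ∩ Hassan ∩ Nikolai ∩ Vera: 11:25–11:40.
Restricted to 09:25–15:55: 11:25–11:40.
Windows ≥ 15 min: 11:25–11:40.
Earliest such window starts at 11:25.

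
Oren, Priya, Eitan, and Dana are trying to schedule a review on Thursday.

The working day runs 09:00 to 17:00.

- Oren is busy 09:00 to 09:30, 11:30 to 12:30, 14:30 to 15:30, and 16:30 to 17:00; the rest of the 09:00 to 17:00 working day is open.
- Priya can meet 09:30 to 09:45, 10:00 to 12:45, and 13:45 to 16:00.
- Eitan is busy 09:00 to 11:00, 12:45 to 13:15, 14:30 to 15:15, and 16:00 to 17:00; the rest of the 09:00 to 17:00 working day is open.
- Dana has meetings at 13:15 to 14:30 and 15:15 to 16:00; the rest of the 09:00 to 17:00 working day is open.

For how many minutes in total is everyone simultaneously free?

45 minutes

Oren free within 09:00–17:00: 09:30–11:30, 12:30–14:30, 15:30–16:30.
Eitan free within 09:00–17:00: 11:00–12:45, 13:15–14:30, 15:15–16:00.
Dana free within 09:00–17:00: 09:00–13:15, 14:30–15:15, 16:00–17:00.
Oren ∩ Priya: 09:30–09:45, 10:00–11:30, 12:30–12:45, 13:45–14:30, 15:30–16:00.
Oren ∩ Priya ∩ Eitan: 11:00–11:30, 12:30–12:45, 13:45–14:30, 15:30–16:00.
Oren ∩ Priya ∩ Eitan ∩ Dana: 11:00–11:30, 12:30–12:45.
Total common minutes: 30 + 15 = 45.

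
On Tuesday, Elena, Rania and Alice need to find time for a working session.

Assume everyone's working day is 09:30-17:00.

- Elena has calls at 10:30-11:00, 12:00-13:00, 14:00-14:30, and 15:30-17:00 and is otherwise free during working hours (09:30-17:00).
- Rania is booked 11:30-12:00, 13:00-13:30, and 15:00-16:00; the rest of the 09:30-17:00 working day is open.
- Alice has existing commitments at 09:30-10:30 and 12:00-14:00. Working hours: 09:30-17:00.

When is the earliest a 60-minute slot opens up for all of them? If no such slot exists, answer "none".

none

Elena free within 09:30–17:00: 09:30–10:30, 11:00–12:00, 13:00–14:00, 14:30–15:30.
Rania free within 09:30–17:00: 09:30–11:30, 12:00–13:00, 13:30–15:00, 16:00–17:00.
Alice free within 09:30–17:00: 10:30–12:00, 14:00–17:00.
Elena ∩ Rania: 09:30–10:30, 11:00–11:30, 13:30–14:00, 14:30–15:00.
Elena ∩ Rania ∩ Alice: 11:00–11:30, 14:30–15:00.
Windows ≥ 60 min: (none).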